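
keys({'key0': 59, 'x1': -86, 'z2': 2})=['key0', 'x1', 'z2']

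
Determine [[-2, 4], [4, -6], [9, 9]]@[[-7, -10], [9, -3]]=[[50, 8], [-82, -22], [18, -117]]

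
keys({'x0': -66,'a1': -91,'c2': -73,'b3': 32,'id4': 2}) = ['x0', 'a1', 'c2', 'b3', 'id4']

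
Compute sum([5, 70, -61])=5 + 70 + (-61)
= 14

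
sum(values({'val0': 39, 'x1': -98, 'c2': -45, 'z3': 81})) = -23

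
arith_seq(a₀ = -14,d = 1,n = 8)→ [-14, -13, -12, -11, -10, -9, -8, -7]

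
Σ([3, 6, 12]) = 21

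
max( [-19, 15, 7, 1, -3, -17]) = 15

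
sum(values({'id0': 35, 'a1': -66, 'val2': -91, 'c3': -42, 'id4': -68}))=35 + (-66) + (-91) + (-42) + (-68)
= -232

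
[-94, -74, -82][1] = -74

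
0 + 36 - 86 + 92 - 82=-40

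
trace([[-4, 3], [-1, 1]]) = diagonal: (-4) + 1
= -3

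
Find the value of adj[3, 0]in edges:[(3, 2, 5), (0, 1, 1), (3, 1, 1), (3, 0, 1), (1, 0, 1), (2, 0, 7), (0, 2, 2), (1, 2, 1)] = 1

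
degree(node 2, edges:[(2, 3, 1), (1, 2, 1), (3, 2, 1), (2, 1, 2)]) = incident: (2,3), (1,2), (3,2), (2,1)
= 4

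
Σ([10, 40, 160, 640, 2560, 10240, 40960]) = 54610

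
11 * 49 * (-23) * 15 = -185955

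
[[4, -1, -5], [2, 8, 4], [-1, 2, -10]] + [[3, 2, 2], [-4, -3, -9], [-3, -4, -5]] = [[7, 1, -3], [-2, 5, -5], [-4, -2, -15]]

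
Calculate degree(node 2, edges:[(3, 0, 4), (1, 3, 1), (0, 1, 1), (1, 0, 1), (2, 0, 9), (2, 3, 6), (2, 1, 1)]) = 3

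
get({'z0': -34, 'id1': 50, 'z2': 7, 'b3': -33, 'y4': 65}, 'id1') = 50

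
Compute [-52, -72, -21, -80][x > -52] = keep x where x > -52: -52✗, -72✗, -21✓, -80✗
= [-21]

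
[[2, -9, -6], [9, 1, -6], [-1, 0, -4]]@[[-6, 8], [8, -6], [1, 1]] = [[-90, 64], [-52, 60], [2, -12]]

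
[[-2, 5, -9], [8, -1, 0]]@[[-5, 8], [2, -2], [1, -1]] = [[11, -17], [-42, 66]]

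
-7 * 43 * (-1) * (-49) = -14749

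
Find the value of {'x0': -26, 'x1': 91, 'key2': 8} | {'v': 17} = {'x0': -26, 'x1': 91, 'key2': 8, 'v': 17}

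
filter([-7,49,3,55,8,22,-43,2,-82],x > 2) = [49, 3, 55, 8, 22]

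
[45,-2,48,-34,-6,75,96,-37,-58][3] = -34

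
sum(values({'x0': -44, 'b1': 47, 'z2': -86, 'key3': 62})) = (-44) + 47 + (-86) + 62
= -21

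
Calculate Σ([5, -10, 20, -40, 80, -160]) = 5 + -10 + 20 + -40 + 80 + -160
= -105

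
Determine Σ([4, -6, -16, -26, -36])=4 + (-6) + (-16) + (-26) + (-36)
= -80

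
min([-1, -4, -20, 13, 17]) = -20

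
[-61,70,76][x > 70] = [76]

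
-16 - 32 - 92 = -140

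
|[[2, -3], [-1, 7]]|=(2)*(7) - (-3)*(-1)
= 11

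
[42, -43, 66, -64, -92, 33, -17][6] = -17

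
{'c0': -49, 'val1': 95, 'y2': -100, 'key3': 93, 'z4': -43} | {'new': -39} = {'c0': -49, 'val1': 95, 'y2': -100, 'key3': 93, 'z4': -43, 'new': -39}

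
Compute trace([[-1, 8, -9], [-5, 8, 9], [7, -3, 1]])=diagonal: (-1) + 8 + 1
= 8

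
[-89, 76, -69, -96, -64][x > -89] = keep x where x > -89: -89✗, 76✓, -69✓, -96✗, -64✓
= [76, -69, -64]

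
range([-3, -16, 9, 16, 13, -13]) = 32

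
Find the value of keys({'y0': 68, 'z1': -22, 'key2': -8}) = ['y0', 'z1', 'key2']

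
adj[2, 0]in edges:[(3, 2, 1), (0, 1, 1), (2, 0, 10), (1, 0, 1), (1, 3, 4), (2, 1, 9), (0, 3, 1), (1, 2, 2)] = 10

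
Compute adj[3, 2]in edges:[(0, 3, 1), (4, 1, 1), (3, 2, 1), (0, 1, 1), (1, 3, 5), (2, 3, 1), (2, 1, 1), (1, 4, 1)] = 1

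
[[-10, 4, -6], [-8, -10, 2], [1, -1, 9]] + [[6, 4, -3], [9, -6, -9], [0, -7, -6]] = [[-4, 8, -9], [1, -16, -7], [1, -8, 3]]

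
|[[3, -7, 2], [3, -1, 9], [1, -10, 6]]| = 257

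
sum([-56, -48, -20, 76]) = (-56) + (-48) + (-20) + 76
= -48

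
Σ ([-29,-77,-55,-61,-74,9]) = (-29) + (-77) + (-55) + (-61) + (-74) + 9
= -287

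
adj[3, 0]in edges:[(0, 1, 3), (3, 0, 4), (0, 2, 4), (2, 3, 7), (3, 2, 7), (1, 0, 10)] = 4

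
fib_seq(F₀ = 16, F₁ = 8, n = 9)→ [16, 8, 24, 32, 56, 88, 144, 232, 376]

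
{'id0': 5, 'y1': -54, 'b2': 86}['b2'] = 86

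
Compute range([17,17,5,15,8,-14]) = 31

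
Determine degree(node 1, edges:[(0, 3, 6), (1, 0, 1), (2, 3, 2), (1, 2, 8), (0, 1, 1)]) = incident: (1,0), (1,2), (0,1)
= 3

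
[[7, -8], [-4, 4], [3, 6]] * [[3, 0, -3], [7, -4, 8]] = [[-35, 32, -85], [16, -16, 44], [51, -24, 39]]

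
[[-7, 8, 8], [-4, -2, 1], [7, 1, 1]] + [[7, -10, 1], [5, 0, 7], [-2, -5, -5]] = [[0, -2, 9], [1, -2, 8], [5, -4, -4]]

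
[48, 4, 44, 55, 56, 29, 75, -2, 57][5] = 29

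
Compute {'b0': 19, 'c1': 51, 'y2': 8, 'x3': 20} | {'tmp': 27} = {'b0': 19, 'c1': 51, 'y2': 8, 'x3': 20, 'tmp': 27}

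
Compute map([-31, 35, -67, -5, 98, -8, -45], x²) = [961, 1225, 4489, 25, 9604, 64, 2025]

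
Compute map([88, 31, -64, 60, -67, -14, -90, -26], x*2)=88*2=176, 31*2=62, -64*2=-128, 60*2=120, -67*2=-134, -14*2=-28, -90*2=-180, -26*2=-52
= [176, 62, -128, 120, -134, -28, -180, -52]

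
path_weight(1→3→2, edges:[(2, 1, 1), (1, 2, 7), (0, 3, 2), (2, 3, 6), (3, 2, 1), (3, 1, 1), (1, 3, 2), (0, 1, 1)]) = 3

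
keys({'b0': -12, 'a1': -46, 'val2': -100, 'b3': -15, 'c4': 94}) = ['b0', 'a1', 'val2', 'b3', 'c4']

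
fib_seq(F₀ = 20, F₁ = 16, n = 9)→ F_2 = F_1 + F_0 = 36
F_3 = F_2 + F_1 = 52
F_4 = F_3 + F_2 = 88
...
= [20, 16, 36, 52, 88, 140, 228, 368, 596]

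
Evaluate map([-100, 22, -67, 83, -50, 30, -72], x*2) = -100*2=-200, 22*2=44, -67*2=-134, 83*2=166, -50*2=-100, 30*2=60, -72*2=-144
= [-200, 44, -134, 166, -100, 60, -144]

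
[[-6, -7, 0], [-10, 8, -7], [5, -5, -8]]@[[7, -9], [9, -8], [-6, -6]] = [[-105, 110], [44, 68], [38, 43]]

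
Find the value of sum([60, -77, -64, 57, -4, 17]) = 60 + (-77) + (-64) + 57 + (-4) + 17
= -11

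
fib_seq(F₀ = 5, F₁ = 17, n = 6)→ F_2 = F_1 + F_0 = 22
F_3 = F_2 + F_1 = 39
F_4 = F_3 + F_2 = 61
...
= [5, 17, 22, 39, 61, 100]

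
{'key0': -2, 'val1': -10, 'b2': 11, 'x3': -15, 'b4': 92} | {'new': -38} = {'key0': -2, 'val1': -10, 'b2': 11, 'x3': -15, 'b4': 92, 'new': -38}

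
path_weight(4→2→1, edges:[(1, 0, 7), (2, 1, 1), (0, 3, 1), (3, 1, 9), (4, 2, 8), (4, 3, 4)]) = w(4→2)=8 + w(2→1)=1
= 9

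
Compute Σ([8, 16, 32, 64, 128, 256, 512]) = 8 + 16 + 32 + 64 + 128 + 256 + 512
= 1016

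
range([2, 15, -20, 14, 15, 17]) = 37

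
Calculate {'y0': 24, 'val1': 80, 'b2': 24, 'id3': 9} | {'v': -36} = {'y0': 24, 'val1': 80, 'b2': 24, 'id3': 9, 'v': -36}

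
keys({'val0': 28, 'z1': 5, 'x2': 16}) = ['val0', 'z1', 'x2']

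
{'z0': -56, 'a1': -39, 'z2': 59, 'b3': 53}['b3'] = 53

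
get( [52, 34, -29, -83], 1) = 34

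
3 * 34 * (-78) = -7956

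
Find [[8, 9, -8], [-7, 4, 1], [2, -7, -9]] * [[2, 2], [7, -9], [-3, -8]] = [[103, -1], [11, -58], [-18, 139]]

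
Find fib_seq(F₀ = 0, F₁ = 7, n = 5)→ [0, 7, 7, 14, 21]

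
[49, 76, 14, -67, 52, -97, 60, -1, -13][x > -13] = keep x where x > -13: 49✓, 76✓, 14✓, -67✗, 52✓, -97✗, 60✓, -1✓, -13✗
= [49, 76, 14, 52, 60, -1]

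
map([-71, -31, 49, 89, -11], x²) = (-71)²=5041, (-31)²=961, (49)²=2401, (89)²=7921, (-11)²=121
= [5041, 961, 2401, 7921, 121]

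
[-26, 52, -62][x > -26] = keep x where x > -26: -26✗, 52✓, -62✗
= [52]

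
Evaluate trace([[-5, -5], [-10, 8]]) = 3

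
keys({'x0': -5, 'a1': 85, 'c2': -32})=['x0', 'a1', 'c2']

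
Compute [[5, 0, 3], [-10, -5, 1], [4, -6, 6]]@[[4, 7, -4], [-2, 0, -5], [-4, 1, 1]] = [[8, 38, -17], [-34, -69, 66], [4, 34, 20]]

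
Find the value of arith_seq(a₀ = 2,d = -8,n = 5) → a_0 = 2 + 0*-8 = 2
a_1 = 2 + 1*-8 = -6
a_2 = 2 + 2*-8 = -14
...
= [2, -6, -14, -22, -30]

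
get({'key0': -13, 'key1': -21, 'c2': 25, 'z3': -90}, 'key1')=-21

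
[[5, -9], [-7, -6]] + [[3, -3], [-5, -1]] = [[8, -12], [-12, -7]]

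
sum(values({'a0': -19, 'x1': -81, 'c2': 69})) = (-19) + (-81) + 69
= -31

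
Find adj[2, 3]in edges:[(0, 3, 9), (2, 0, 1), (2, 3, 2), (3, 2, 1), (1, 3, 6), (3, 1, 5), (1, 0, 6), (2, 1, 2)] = 2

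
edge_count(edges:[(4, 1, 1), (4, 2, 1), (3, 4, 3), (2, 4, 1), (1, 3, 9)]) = 5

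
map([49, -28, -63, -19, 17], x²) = [2401, 784, 3969, 361, 289]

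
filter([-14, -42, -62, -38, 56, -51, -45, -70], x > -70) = keep x where x > -70: -14✓, -42✓, -62✓, -38✓, 56✓, -51✓, -45✓, -70✗
= [-14, -42, -62, -38, 56, -51, -45]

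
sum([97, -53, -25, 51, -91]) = -21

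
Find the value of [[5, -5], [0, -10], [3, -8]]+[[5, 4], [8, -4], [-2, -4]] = [[10, -1], [8, -14], [1, -12]]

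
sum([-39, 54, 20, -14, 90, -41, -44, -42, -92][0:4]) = 21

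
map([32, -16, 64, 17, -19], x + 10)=32+10=42, -16+10=-6, 64+10=74, 17+10=27, -19+10=-9
= [42, -6, 74, 27, -9]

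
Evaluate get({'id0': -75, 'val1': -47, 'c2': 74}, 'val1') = -47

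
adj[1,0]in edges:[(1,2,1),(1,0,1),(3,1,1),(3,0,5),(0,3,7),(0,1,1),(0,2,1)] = 1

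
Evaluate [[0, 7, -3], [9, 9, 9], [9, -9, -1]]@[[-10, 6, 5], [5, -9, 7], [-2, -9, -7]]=C[0][0] = (0)*(-10) + (7)*(5) + (-3)*(-2) = 41
C[0][1] = (0)*(6) + (7)*(-9) + (-3)*(-9) = -36
C[0][2] = (0)*(5) + (7)*(7) + (-3)*(-7) = 70
C[1][0] = (9)*(-10) + (9)*(5) + (9)*(-2) = -63
C[1][1] = (9)*(6) + (9)*(-9) + (9)*(-9) = -108
C[1][2] = (9)*(5) + (9)*(7) + (9)*(-7) = 45
... (3 more cells)
= [[41, -36, 70], [-63, -108, 45], [-133, 144, -11]]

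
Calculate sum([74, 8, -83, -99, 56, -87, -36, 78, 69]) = -20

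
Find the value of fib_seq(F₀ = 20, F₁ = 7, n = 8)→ [20, 7, 27, 34, 61, 95, 156, 251]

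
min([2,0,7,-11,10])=-11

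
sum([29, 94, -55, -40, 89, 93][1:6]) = 181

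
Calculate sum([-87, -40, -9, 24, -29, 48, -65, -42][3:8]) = -64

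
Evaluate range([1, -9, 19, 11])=28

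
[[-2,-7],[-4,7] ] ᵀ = [[-2, -4], [-7, 7]]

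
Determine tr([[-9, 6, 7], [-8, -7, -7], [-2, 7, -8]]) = diagonal: (-9) + (-7) + (-8)
= -24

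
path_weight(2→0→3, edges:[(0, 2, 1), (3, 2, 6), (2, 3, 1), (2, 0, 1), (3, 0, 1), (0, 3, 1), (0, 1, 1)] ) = w(2→0)=1 + w(0→3)=1
= 2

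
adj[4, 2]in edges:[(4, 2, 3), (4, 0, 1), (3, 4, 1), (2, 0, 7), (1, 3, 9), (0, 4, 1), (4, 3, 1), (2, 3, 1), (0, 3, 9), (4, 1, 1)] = 3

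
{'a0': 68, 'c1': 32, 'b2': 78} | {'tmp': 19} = {'a0': 68, 'c1': 32, 'b2': 78, 'tmp': 19}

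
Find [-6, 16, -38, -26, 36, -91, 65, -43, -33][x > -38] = keep x where x > -38: -6✓, 16✓, -38✗, -26✓, 36✓, -91✗, 65✓, -43✗, -33✓
= [-6, 16, -26, 36, 65, -33]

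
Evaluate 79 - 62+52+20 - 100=-11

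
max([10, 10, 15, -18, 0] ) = 15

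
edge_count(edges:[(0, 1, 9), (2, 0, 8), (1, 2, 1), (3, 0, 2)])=4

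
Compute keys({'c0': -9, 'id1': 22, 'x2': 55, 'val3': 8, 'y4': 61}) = ['c0', 'id1', 'x2', 'val3', 'y4']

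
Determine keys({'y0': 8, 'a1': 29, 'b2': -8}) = ['y0', 'a1', 'b2']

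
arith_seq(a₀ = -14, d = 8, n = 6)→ a_0 = -14 + 0*8 = -14
a_1 = -14 + 1*8 = -6
a_2 = -14 + 2*8 = 2
...
= [-14, -6, 2, 10, 18, 26]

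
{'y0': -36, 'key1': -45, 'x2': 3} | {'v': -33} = {'y0': -36, 'key1': -45, 'x2': 3, 'v': -33}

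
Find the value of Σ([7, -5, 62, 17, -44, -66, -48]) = -77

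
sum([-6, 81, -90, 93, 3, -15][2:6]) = -9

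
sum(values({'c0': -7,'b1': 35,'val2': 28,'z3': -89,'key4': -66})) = (-7) + 35 + 28 + (-89) + (-66)
= -99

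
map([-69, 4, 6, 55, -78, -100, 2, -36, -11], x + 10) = [-59, 14, 16, 65, -68, -90, 12, -26, -1]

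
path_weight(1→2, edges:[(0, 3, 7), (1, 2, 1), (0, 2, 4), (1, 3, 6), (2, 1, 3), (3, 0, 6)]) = 1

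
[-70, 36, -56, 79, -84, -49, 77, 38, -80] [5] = -49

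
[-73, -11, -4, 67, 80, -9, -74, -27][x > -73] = [-11, -4, 67, 80, -9, -27]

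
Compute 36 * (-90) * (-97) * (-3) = -942840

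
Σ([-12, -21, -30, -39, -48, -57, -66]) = (-12) + (-21) + (-30) + (-39) + (-48) + (-57) + (-66)
= -273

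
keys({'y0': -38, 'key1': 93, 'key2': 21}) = ['y0', 'key1', 'key2']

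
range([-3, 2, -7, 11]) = 18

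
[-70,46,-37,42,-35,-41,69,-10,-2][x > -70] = keep x where x > -70: -70✗, 46✓, -37✓, 42✓, -35✓, -41✓, 69✓, -10✓, -2✓
= [46, -37, 42, -35, -41, 69, -10, -2]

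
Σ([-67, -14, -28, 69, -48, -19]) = -107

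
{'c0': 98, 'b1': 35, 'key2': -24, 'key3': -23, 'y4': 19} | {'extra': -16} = {'c0': 98, 'b1': 35, 'key2': -24, 'key3': -23, 'y4': 19, 'extra': -16}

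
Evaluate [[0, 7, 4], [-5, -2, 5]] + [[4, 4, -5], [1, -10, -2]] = [[4, 11, -1], [-4, -12, 3]]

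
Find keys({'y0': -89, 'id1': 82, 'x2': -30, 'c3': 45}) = ['y0', 'id1', 'x2', 'c3']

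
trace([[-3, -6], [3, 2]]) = -1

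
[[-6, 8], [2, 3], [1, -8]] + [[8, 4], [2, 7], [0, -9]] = [[2, 12], [4, 10], [1, -17]]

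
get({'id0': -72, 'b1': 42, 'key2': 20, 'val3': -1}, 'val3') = -1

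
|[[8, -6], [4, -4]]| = -8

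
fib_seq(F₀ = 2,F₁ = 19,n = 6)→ F_2 = F_1 + F_0 = 21
F_3 = F_2 + F_1 = 40
F_4 = F_3 + F_2 = 61
...
= [2, 19, 21, 40, 61, 101]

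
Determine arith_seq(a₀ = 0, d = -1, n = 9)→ a_0 = 0 + 0*-1 = 0
a_1 = 0 + 1*-1 = -1
a_2 = 0 + 2*-1 = -2
...
= [0, -1, -2, -3, -4, -5, -6, -7, -8]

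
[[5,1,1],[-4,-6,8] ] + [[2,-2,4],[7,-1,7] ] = [[7, -1, 5], [3, -7, 15]]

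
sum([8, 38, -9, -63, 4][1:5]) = -30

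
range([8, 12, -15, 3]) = 27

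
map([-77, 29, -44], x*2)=-77*2=-154, 29*2=58, -44*2=-88
= [-154, 58, -88]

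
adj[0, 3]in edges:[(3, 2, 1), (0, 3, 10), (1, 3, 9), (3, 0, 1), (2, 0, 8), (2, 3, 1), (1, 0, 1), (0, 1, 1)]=10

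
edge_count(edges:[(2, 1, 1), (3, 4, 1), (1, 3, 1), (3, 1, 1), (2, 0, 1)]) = 5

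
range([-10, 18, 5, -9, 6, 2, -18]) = 36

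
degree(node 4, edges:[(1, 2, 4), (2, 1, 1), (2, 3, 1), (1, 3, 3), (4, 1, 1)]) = incident: (4,1)
= 1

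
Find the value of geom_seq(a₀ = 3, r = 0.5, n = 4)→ [3.0, 1.5, 0.75, 0.375]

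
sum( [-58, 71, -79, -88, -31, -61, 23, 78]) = (-58) + 71 + (-79) + (-88) + (-31) + (-61) + 23 + 78
= -145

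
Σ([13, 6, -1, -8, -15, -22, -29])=-56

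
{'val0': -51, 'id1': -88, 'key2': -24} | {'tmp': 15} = {'val0': -51, 'id1': -88, 'key2': -24, 'tmp': 15}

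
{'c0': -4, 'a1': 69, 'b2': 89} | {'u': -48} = {'c0': -4, 'a1': 69, 'b2': 89, 'u': -48}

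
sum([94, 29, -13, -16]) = 94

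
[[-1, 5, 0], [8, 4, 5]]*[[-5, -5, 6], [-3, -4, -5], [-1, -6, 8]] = C[0][0] = (-1)*(-5) + (5)*(-3) + (0)*(-1) = -10
C[0][1] = (-1)*(-5) + (5)*(-4) + (0)*(-6) = -15
C[0][2] = (-1)*(6) + (5)*(-5) + (0)*(8) = -31
C[1][0] = (8)*(-5) + (4)*(-3) + (5)*(-1) = -57
C[1][1] = (8)*(-5) + (4)*(-4) + (5)*(-6) = -86
C[1][2] = (8)*(6) + (4)*(-5) + (5)*(8) = 68
= [[-10, -15, -31], [-57, -86, 68]]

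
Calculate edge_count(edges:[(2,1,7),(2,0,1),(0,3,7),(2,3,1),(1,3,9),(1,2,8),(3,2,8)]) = 7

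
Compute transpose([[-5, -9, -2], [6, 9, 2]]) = [[-5, 6], [-9, 9], [-2, 2]]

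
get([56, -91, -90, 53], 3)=53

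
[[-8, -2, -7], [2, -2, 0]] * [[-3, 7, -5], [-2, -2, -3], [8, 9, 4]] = C[0][0] = (-8)*(-3) + (-2)*(-2) + (-7)*(8) = -28
C[0][1] = (-8)*(7) + (-2)*(-2) + (-7)*(9) = -115
C[0][2] = (-8)*(-5) + (-2)*(-3) + (-7)*(4) = 18
C[1][0] = (2)*(-3) + (-2)*(-2) + (0)*(8) = -2
C[1][1] = (2)*(7) + (-2)*(-2) + (0)*(9) = 18
C[1][2] = (2)*(-5) + (-2)*(-3) + (0)*(4) = -4
= [[-28, -115, 18], [-2, 18, -4]]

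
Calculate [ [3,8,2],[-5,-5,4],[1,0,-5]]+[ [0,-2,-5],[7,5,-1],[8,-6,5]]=[[3, 6, -3], [2, 0, 3], [9, -6, 0]]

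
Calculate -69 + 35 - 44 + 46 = -32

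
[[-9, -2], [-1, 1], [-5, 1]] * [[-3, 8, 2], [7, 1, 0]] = [[13, -74, -18], [10, -7, -2], [22, -39, -10]]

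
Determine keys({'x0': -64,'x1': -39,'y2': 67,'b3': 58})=['x0', 'x1', 'y2', 'b3']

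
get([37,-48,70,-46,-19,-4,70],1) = -48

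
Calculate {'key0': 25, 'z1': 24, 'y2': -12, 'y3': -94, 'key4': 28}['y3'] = -94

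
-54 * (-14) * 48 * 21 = 762048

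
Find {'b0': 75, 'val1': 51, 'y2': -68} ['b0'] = 75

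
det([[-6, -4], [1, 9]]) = (-6)*(9) - (-4)*(1)
= -50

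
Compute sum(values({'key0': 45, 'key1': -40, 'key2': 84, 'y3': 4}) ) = 45 + (-40) + 84 + 4
= 93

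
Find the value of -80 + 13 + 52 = -15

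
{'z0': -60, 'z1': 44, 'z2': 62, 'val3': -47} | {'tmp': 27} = {'z0': -60, 'z1': 44, 'z2': 62, 'val3': -47, 'tmp': 27}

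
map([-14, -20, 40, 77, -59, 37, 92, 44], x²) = [196, 400, 1600, 5929, 3481, 1369, 8464, 1936]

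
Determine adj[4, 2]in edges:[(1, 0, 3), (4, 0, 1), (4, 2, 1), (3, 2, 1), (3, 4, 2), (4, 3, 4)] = 1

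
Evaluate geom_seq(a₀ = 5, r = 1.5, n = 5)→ a_0 = 5*1.5^0 = 5.0
a_1 = 5*1.5^1 = 7.5
a_2 = 5*1.5^2 = 11.25
...
= [5.0, 7.5, 11.25, 16.875, 25.3125]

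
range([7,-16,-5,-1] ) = 23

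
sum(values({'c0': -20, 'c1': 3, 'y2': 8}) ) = (-20) + 3 + 8
= -9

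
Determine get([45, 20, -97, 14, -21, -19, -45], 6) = -45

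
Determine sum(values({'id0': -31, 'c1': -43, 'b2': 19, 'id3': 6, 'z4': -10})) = -59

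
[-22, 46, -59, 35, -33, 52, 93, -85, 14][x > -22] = [46, 35, 52, 93, 14]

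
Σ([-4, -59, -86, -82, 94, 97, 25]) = -15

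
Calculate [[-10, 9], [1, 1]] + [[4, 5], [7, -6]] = [[-6, 14], [8, -5]]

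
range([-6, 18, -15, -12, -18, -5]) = 36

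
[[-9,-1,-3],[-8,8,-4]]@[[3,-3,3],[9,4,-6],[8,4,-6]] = C[0][0] = (-9)*(3) + (-1)*(9) + (-3)*(8) = -60
C[0][1] = (-9)*(-3) + (-1)*(4) + (-3)*(4) = 11
C[0][2] = (-9)*(3) + (-1)*(-6) + (-3)*(-6) = -3
C[1][0] = (-8)*(3) + (8)*(9) + (-4)*(8) = 16
C[1][1] = (-8)*(-3) + (8)*(4) + (-4)*(4) = 40
C[1][2] = (-8)*(3) + (8)*(-6) + (-4)*(-6) = -48
= [[-60, 11, -3], [16, 40, -48]]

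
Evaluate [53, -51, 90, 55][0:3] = [53, -51, 90]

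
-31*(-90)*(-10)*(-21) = 585900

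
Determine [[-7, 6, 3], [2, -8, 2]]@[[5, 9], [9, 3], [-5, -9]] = [[4, -72], [-72, -24]]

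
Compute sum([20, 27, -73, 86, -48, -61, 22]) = -27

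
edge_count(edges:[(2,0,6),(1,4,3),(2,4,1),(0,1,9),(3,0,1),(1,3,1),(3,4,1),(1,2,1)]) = 8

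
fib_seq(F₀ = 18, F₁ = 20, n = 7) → [18, 20, 38, 58, 96, 154, 250]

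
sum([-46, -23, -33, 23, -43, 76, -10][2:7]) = 13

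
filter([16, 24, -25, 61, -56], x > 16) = keep x where x > 16: 16✗, 24✓, -25✗, 61✓, -56✗
= [24, 61]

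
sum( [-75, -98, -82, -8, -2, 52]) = (-75) + (-98) + (-82) + (-8) + (-2) + 52
= -213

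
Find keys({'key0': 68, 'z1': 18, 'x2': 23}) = ['key0', 'z1', 'x2']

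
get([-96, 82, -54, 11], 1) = 82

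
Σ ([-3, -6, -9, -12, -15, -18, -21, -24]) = -108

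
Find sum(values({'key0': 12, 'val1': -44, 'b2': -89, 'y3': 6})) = -115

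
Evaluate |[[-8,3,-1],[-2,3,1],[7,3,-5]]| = 162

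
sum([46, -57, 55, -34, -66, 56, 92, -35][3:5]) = -100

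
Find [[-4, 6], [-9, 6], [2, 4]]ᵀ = [[-4, -9, 2], [6, 6, 4]]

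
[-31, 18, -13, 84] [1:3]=[18, -13]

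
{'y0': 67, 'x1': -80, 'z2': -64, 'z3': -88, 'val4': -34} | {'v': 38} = {'y0': 67, 'x1': -80, 'z2': -64, 'z3': -88, 'val4': -34, 'v': 38}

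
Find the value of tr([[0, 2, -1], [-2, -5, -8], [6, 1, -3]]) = diagonal: 0 + (-5) + (-3)
= -8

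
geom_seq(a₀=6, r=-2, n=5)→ a_0 = 6*(-2)^0 = 6
a_1 = 6*(-2)^1 = -12
a_2 = 6*(-2)^2 = 24
...
= [6, -12, 24, -48, 96]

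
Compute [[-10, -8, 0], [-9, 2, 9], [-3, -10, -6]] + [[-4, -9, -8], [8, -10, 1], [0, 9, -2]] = [[-14, -17, -8], [-1, -8, 10], [-3, -1, -8]]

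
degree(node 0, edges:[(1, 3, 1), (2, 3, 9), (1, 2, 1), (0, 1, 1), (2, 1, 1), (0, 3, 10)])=incident: (0,1), (0,3)
= 2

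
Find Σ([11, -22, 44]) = 11 + -22 + 44
= 33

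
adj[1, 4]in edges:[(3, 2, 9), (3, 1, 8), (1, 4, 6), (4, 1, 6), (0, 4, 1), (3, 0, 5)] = 6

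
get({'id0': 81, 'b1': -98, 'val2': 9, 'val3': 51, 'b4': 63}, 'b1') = -98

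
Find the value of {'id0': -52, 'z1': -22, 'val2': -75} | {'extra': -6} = {'id0': -52, 'z1': -22, 'val2': -75, 'extra': -6}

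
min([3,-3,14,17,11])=-3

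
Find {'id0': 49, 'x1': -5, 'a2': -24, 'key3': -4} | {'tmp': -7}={'id0': 49, 'x1': -5, 'a2': -24, 'key3': -4, 'tmp': -7}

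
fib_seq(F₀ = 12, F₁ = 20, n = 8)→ [12, 20, 32, 52, 84, 136, 220, 356]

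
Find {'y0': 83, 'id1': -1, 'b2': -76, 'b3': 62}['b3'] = 62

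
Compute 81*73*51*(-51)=-15379713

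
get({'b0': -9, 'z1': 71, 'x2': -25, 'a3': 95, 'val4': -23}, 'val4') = -23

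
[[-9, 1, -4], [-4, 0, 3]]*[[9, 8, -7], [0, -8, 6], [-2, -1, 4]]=[[-73, -76, 53], [-42, -35, 40]]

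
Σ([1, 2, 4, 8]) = 15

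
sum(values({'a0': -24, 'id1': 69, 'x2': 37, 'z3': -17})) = 65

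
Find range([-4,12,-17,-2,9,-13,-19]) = 31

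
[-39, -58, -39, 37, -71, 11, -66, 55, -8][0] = -39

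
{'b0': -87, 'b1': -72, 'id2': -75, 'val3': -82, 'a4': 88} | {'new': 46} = {'b0': -87, 'b1': -72, 'id2': -75, 'val3': -82, 'a4': 88, 'new': 46}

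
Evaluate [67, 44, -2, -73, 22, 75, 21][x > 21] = keep x where x > 21: 67✓, 44✓, -2✗, -73✗, 22✓, 75✓, 21✗
= [67, 44, 22, 75]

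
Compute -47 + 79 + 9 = 41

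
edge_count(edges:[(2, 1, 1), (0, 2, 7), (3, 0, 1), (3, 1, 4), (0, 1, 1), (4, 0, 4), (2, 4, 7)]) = 7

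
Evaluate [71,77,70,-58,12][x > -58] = [71, 77, 70, 12]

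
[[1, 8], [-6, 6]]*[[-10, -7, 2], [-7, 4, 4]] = [[-66, 25, 34], [18, 66, 12]]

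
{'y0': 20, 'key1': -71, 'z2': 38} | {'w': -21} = {'y0': 20, 'key1': -71, 'z2': 38, 'w': -21}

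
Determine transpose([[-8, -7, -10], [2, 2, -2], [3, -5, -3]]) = [[-8, 2, 3], [-7, 2, -5], [-10, -2, -3]]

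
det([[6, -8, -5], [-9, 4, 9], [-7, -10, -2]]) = (1)*(6)*det([[4, 9], [-10, -2]]) + (-1)*(-8)*det([[-9, 9], [-7, -2]]) + (1)*(-5)*det([[-9, 4], [-7, -10]])
= 492 + 648 + -590
= 550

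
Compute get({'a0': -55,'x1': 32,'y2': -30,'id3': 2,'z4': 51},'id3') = 2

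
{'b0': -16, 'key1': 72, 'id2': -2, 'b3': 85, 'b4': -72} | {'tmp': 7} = {'b0': -16, 'key1': 72, 'id2': -2, 'b3': 85, 'b4': -72, 'tmp': 7}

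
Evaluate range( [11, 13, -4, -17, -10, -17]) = 30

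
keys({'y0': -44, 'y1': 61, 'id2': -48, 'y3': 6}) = ['y0', 'y1', 'id2', 'y3']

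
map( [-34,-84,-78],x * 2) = [-68, -168, -156]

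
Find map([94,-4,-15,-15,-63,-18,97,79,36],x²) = [8836, 16, 225, 225, 3969, 324, 9409, 6241, 1296]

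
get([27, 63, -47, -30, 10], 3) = -30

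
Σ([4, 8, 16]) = 4 + 8 + 16
= 28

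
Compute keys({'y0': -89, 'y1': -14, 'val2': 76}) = ['y0', 'y1', 'val2']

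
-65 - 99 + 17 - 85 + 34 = -198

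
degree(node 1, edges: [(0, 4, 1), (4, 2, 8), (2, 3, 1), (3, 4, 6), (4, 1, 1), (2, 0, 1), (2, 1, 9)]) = incident: (4,1), (2,1)
= 2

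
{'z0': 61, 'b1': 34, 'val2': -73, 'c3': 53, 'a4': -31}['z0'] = 61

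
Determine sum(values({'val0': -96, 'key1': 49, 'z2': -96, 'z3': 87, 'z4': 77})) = (-96) + 49 + (-96) + 87 + 77
= 21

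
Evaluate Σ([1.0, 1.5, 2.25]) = 1.0 + 1.5 + 2.25
= 4.75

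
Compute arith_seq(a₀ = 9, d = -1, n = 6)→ a_0 = 9 + 0*-1 = 9
a_1 = 9 + 1*-1 = 8
a_2 = 9 + 2*-1 = 7
...
= [9, 8, 7, 6, 5, 4]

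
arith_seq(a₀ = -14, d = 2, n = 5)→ [-14, -12, -10, -8, -6]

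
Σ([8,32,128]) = 168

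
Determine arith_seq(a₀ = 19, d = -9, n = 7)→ a_0 = 19 + 0*-9 = 19
a_1 = 19 + 1*-9 = 10
a_2 = 19 + 2*-9 = 1
...
= [19, 10, 1, -8, -17, -26, -35]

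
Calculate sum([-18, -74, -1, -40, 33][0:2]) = slice → [-18, -74]
(-18) + (-74)
= -92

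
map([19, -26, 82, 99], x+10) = 19+10=29, -26+10=-16, 82+10=92, 99+10=109
= [29, -16, 92, 109]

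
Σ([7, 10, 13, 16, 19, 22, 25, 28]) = 7 + 10 + 13 + 16 + 19 + 22 + 25 + 28
= 140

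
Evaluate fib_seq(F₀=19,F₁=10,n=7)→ [19, 10, 29, 39, 68, 107, 175]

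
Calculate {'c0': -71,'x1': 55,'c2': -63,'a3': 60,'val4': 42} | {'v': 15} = {'c0': -71, 'x1': 55, 'c2': -63, 'a3': 60, 'val4': 42, 'v': 15}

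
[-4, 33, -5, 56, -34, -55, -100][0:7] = [-4, 33, -5, 56, -34, -55, -100]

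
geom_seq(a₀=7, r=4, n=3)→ a_0 = 7*4^0 = 7
a_1 = 7*4^1 = 28
a_2 = 7*4^2 = 112
= [7, 28, 112]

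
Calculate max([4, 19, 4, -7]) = 19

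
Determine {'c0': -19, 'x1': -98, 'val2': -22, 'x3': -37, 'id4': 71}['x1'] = -98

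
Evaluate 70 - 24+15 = 61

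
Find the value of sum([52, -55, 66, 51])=52 + (-55) + 66 + 51
= 114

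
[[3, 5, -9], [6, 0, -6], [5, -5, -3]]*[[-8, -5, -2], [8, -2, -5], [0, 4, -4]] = [[16, -61, 5], [-48, -54, 12], [-80, -27, 27]]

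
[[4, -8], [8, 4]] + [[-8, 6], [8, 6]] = [[-4, -2], [16, 10]]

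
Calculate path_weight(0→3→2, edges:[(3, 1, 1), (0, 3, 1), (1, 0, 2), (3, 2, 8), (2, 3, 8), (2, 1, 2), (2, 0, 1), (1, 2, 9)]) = 9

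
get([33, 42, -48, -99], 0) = 33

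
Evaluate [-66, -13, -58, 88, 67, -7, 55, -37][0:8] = [-66, -13, -58, 88, 67, -7, 55, -37]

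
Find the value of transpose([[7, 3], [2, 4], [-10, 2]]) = [[7, 2, -10], [3, 4, 2]]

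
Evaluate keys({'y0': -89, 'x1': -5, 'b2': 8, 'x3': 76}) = ['y0', 'x1', 'b2', 'x3']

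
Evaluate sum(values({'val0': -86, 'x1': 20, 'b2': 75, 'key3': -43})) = -34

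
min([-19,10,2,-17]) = -19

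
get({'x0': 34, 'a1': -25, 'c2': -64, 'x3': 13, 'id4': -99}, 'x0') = 34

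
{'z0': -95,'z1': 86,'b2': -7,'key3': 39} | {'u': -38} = {'z0': -95, 'z1': 86, 'b2': -7, 'key3': 39, 'u': -38}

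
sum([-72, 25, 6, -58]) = (-72) + 25 + 6 + (-58)
= -99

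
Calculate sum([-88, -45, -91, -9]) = (-88) + (-45) + (-91) + (-9)
= -233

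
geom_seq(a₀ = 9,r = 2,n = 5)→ a_0 = 9*2^0 = 9
a_1 = 9*2^1 = 18
a_2 = 9*2^2 = 36
...
= [9, 18, 36, 72, 144]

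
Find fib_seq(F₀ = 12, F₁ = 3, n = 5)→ [12, 3, 15, 18, 33]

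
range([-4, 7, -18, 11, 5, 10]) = 29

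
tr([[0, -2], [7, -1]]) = -1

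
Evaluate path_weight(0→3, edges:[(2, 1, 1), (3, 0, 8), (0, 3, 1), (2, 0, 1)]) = w(0→3)=1
= 1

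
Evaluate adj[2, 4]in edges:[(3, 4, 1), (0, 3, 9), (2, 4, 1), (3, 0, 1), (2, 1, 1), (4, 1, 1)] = 1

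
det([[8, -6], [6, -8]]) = (8)*(-8) - (-6)*(6)
= -28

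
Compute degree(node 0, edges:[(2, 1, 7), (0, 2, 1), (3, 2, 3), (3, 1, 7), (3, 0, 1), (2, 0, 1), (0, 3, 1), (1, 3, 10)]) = 4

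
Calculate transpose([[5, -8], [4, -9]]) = [[5, 4], [-8, -9]]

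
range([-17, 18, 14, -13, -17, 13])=35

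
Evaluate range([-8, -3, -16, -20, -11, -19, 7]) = 27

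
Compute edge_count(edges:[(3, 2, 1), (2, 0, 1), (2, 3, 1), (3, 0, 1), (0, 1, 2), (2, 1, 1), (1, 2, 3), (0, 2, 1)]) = 8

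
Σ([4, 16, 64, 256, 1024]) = 1364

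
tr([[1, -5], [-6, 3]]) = 4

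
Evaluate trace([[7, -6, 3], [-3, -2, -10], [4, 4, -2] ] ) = 3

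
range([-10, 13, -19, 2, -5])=32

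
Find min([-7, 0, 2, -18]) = -18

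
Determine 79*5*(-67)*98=-2593570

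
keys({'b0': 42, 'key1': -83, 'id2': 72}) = ['b0', 'key1', 'id2']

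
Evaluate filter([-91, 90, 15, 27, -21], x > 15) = keep x where x > 15: -91✗, 90✓, 15✗, 27✓, -21✗
= [90, 27]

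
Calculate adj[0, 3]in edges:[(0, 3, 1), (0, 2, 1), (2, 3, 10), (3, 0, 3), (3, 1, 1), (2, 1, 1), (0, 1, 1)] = 1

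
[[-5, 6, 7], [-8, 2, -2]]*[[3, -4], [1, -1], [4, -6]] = C[0][0] = (-5)*(3) + (6)*(1) + (7)*(4) = 19
C[0][1] = (-5)*(-4) + (6)*(-1) + (7)*(-6) = -28
C[1][0] = (-8)*(3) + (2)*(1) + (-2)*(4) = -30
C[1][1] = (-8)*(-4) + (2)*(-1) + (-2)*(-6) = 42
= [[19, -28], [-30, 42]]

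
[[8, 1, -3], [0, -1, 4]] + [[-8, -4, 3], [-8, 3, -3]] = [[0, -3, 0], [-8, 2, 1]]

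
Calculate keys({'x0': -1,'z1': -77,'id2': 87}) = ['x0', 'z1', 'id2']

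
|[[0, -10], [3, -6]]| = 30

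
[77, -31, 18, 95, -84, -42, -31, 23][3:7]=[95, -84, -42, -31]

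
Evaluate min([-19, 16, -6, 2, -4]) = -19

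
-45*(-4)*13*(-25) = -58500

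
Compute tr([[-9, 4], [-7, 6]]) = -3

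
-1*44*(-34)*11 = 16456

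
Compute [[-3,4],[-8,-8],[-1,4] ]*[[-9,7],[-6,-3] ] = [[3, -33], [120, -32], [-15, -19]]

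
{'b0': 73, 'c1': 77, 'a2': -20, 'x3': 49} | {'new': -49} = {'b0': 73, 'c1': 77, 'a2': -20, 'x3': 49, 'new': -49}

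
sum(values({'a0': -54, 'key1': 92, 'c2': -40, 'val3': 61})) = 59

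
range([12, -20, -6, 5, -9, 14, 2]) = 34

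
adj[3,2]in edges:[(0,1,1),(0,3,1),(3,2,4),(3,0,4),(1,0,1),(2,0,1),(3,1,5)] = 4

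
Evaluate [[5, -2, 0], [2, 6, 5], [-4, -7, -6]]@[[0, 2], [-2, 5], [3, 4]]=C[0][0] = (5)*(0) + (-2)*(-2) + (0)*(3) = 4
C[0][1] = (5)*(2) + (-2)*(5) + (0)*(4) = 0
C[1][0] = (2)*(0) + (6)*(-2) + (5)*(3) = 3
C[1][1] = (2)*(2) + (6)*(5) + (5)*(4) = 54
C[2][0] = (-4)*(0) + (-7)*(-2) + (-6)*(3) = -4
C[2][1] = (-4)*(2) + (-7)*(5) + (-6)*(4) = -67
= [[4, 0], [3, 54], [-4, -67]]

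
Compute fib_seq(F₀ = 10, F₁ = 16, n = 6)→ F_2 = F_1 + F_0 = 26
F_3 = F_2 + F_1 = 42
F_4 = F_3 + F_2 = 68
...
= [10, 16, 26, 42, 68, 110]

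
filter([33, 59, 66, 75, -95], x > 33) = keep x where x > 33: 33✗, 59✓, 66✓, 75✓, -95✗
= [59, 66, 75]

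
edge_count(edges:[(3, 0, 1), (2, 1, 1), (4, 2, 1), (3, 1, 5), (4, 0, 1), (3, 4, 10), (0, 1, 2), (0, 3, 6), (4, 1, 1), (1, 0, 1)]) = 10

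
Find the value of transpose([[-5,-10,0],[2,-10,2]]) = [[-5, 2], [-10, -10], [0, 2]]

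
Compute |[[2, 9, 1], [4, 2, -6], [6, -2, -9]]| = -80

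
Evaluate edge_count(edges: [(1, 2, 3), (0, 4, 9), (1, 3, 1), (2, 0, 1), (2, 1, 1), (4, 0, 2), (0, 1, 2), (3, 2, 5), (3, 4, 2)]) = 9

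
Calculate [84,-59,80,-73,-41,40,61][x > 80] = keep x where x > 80: 84✓, -59✗, 80✗, -73✗, -41✗, 40✗, 61✗
= [84]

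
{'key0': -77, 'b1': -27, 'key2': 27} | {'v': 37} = {'key0': -77, 'b1': -27, 'key2': 27, 'v': 37}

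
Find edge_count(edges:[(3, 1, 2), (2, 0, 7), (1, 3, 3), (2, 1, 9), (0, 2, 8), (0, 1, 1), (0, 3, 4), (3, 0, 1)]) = 8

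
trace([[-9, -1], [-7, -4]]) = -13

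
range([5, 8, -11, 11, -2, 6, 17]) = 28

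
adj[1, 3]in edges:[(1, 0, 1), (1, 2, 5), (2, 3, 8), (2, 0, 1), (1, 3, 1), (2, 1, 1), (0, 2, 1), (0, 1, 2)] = 1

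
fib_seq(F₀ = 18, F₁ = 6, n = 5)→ F_2 = F_1 + F_0 = 24
F_3 = F_2 + F_1 = 30
F_4 = F_3 + F_2 = 54
= [18, 6, 24, 30, 54]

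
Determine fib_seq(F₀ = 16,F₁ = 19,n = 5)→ F_2 = F_1 + F_0 = 35
F_3 = F_2 + F_1 = 54
F_4 = F_3 + F_2 = 89
= [16, 19, 35, 54, 89]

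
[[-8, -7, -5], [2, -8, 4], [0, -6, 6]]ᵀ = [[-8, 2, 0], [-7, -8, -6], [-5, 4, 6]]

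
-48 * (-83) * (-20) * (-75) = 5976000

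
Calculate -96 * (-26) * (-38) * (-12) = 1138176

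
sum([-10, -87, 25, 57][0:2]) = -97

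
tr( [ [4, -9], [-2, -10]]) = diagonal: 4 + (-10)
= -6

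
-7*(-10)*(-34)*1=-2380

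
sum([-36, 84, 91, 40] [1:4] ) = 215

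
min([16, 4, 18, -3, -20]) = -20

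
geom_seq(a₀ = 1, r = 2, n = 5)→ [1, 2, 4, 8, 16]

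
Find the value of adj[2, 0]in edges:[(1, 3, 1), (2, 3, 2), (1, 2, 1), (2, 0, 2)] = 2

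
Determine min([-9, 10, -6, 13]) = -9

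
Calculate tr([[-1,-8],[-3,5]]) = 4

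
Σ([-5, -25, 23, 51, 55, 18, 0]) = (-5) + (-25) + 23 + 51 + 55 + 18 + 0
= 117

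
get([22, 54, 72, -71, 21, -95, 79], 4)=21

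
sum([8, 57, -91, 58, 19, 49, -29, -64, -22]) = 8 + 57 + (-91) + 58 + 19 + 49 + (-29) + (-64) + (-22)
= -15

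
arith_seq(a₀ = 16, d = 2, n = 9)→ [16, 18, 20, 22, 24, 26, 28, 30, 32]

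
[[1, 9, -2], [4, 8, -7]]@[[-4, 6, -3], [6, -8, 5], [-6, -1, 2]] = C[0][0] = (1)*(-4) + (9)*(6) + (-2)*(-6) = 62
C[0][1] = (1)*(6) + (9)*(-8) + (-2)*(-1) = -64
C[0][2] = (1)*(-3) + (9)*(5) + (-2)*(2) = 38
C[1][0] = (4)*(-4) + (8)*(6) + (-7)*(-6) = 74
C[1][1] = (4)*(6) + (8)*(-8) + (-7)*(-1) = -33
C[1][2] = (4)*(-3) + (8)*(5) + (-7)*(2) = 14
= [[62, -64, 38], [74, -33, 14]]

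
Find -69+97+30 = 58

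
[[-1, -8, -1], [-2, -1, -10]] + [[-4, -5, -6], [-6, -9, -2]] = [[-5, -13, -7], [-8, -10, -12]]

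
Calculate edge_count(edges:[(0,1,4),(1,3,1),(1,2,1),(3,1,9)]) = 4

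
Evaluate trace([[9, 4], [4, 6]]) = diagonal: 9 + 6
= 15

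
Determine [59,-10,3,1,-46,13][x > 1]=keep x where x > 1: 59✓, -10✗, 3✓, 1✗, -46✗, 13✓
= [59, 3, 13]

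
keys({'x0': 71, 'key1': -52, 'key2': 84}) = ['x0', 'key1', 'key2']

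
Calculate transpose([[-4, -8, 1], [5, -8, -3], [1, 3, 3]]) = [[-4, 5, 1], [-8, -8, 3], [1, -3, 3]]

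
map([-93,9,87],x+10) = -93+10=-83, 9+10=19, 87+10=97
= [-83, 19, 97]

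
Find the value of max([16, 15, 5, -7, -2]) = 16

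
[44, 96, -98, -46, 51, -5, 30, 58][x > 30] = [44, 96, 51, 58]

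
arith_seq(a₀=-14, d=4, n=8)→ [-14, -10, -6, -2, 2, 6, 10, 14]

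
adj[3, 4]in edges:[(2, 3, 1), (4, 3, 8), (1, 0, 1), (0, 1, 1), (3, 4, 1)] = 1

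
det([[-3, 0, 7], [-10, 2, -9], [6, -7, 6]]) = (1)*(-3)*det([[2, -9], [-7, 6]]) + (-1)*(0)*det([[-10, -9], [6, 6]]) + (1)*(7)*det([[-10, 2], [6, -7]])
= 153 + 0 + 406
= 559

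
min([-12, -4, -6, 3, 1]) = -12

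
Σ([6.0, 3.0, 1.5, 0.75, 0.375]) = 11.625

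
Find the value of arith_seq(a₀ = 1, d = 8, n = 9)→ a_0 = 1 + 0*8 = 1
a_1 = 1 + 1*8 = 9
a_2 = 1 + 2*8 = 17
...
= [1, 9, 17, 25, 33, 41, 49, 57, 65]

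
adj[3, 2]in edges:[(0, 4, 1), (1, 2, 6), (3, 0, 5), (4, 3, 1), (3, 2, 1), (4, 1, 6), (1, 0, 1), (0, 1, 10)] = 1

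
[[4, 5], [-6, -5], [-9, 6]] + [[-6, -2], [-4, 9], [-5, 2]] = [[-2, 3], [-10, 4], [-14, 8]]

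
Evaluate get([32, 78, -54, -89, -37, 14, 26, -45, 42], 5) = 14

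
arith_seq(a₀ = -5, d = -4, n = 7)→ [-5, -9, -13, -17, -21, -25, -29]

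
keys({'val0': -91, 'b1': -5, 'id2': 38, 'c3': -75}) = ['val0', 'b1', 'id2', 'c3']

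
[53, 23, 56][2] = 56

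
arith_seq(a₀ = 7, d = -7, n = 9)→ [7, 0, -7, -14, -21, -28, -35, -42, -49]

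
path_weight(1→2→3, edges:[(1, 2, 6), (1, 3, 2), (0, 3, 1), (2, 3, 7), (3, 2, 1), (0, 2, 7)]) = 13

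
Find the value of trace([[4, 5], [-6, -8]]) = -4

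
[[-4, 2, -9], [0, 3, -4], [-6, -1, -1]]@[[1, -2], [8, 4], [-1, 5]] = [[21, -29], [28, -8], [-13, 3]]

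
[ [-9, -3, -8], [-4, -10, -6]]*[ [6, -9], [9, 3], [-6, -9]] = C[0][0] = (-9)*(6) + (-3)*(9) + (-8)*(-6) = -33
C[0][1] = (-9)*(-9) + (-3)*(3) + (-8)*(-9) = 144
C[1][0] = (-4)*(6) + (-10)*(9) + (-6)*(-6) = -78
C[1][1] = (-4)*(-9) + (-10)*(3) + (-6)*(-9) = 60
= [[-33, 144], [-78, 60]]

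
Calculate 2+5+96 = 103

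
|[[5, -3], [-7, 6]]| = (5)*(6) - (-3)*(-7)
= 9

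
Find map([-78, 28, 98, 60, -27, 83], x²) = [6084, 784, 9604, 3600, 729, 6889]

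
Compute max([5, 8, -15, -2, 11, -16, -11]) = 11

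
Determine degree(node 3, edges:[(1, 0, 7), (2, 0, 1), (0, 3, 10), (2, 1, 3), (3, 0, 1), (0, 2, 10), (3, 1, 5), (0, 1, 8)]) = incident: (0,3), (3,0), (3,1)
= 3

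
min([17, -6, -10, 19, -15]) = -15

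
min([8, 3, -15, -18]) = -18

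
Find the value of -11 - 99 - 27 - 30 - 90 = -257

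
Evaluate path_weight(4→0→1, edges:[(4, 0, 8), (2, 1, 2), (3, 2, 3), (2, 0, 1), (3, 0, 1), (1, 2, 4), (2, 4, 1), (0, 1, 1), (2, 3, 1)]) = 9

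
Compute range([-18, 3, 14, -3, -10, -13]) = 32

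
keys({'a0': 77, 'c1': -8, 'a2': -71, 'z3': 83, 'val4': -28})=['a0', 'c1', 'a2', 'z3', 'val4']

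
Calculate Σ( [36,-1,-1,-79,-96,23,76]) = 36 + (-1) + (-1) + (-79) + (-96) + 23 + 76
= -42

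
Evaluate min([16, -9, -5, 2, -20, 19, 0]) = -20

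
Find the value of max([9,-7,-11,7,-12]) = 9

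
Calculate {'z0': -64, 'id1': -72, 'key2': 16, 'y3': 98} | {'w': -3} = {'z0': -64, 'id1': -72, 'key2': 16, 'y3': 98, 'w': -3}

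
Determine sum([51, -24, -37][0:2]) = 27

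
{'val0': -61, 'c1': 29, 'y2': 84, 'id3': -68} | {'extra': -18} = {'val0': -61, 'c1': 29, 'y2': 84, 'id3': -68, 'extra': -18}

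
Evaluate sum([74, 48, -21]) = 74 + 48 + (-21)
= 101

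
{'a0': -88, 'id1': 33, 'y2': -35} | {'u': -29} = {'a0': -88, 'id1': 33, 'y2': -35, 'u': -29}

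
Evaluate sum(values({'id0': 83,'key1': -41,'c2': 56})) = 98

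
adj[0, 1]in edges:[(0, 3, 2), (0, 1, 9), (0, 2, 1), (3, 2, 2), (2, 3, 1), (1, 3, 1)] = 9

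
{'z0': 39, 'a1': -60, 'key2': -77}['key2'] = -77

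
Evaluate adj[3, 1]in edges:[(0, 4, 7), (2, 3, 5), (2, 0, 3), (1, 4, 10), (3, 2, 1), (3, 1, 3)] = 3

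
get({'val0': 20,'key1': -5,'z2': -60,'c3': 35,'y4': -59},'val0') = 20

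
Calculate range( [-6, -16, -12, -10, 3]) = 19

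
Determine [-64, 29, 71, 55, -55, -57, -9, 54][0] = -64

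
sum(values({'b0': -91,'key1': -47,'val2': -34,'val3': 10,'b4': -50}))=(-91) + (-47) + (-34) + 10 + (-50)
= -212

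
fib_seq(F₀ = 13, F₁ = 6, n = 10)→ [13, 6, 19, 25, 44, 69, 113, 182, 295, 477]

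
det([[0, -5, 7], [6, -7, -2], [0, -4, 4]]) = -48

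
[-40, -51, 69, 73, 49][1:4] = [-51, 69, 73]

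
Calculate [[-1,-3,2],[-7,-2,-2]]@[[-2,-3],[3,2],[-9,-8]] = [[-25, -19], [26, 33]]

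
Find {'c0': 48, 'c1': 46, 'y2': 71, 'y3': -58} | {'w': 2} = {'c0': 48, 'c1': 46, 'y2': 71, 'y3': -58, 'w': 2}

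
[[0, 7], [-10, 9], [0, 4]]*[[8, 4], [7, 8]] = [[49, 56], [-17, 32], [28, 32]]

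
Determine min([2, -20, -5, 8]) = -20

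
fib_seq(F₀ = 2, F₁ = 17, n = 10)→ [2, 17, 19, 36, 55, 91, 146, 237, 383, 620]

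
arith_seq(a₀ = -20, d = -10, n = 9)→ [-20, -30, -40, -50, -60, -70, -80, -90, -100]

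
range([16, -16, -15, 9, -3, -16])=32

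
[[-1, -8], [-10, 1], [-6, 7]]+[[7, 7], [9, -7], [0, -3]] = [[6, -1], [-1, -6], [-6, 4]]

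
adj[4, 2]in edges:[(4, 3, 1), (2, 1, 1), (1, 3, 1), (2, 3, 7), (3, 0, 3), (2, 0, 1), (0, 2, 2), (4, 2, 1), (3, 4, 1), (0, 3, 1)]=1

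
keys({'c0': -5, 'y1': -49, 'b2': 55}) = ['c0', 'y1', 'b2']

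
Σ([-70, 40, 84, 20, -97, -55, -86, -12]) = -176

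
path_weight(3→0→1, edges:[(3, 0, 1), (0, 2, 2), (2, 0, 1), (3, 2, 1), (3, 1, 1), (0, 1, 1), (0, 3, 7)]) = w(3→0)=1 + w(0→1)=1
= 2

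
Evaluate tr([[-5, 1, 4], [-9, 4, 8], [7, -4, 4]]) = diagonal: (-5) + 4 + 4
= 3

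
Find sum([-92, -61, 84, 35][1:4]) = 58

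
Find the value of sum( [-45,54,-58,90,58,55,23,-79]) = (-45) + 54 + (-58) + 90 + 58 + 55 + 23 + (-79)
= 98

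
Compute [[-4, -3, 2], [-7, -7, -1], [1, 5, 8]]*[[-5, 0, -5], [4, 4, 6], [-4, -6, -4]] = C[0][0] = (-4)*(-5) + (-3)*(4) + (2)*(-4) = 0
C[0][1] = (-4)*(0) + (-3)*(4) + (2)*(-6) = -24
C[0][2] = (-4)*(-5) + (-3)*(6) + (2)*(-4) = -6
C[1][0] = (-7)*(-5) + (-7)*(4) + (-1)*(-4) = 11
C[1][1] = (-7)*(0) + (-7)*(4) + (-1)*(-6) = -22
C[1][2] = (-7)*(-5) + (-7)*(6) + (-1)*(-4) = -3
... (3 more cells)
= [[0, -24, -6], [11, -22, -3], [-17, -28, -7]]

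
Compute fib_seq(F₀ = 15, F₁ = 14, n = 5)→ F_2 = F_1 + F_0 = 29
F_3 = F_2 + F_1 = 43
F_4 = F_3 + F_2 = 72
= [15, 14, 29, 43, 72]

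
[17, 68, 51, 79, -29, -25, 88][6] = 88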